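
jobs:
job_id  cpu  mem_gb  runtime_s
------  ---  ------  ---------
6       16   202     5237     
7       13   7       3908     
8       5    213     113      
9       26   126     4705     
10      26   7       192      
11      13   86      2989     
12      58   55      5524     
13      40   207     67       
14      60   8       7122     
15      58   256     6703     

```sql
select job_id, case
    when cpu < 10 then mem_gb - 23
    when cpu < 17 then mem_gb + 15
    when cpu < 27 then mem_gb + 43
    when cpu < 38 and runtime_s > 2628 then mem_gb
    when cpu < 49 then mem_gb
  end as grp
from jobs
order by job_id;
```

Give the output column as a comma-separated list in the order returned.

job_id=6: cpu < 17 → 217
job_id=7: cpu < 17 → 22
job_id=8: cpu < 10 → 190
job_id=9: cpu < 27 → 169
job_id=10: cpu < 27 → 50
job_id=11: cpu < 17 → 101
job_id=12: (no match → NULL) → NULL
job_id=13: cpu < 49 → 207
job_id=14: (no match → NULL) → NULL
job_id=15: (no match → NULL) → NULL

217, 22, 190, 169, 50, 101, NULL, 207, NULL, NULL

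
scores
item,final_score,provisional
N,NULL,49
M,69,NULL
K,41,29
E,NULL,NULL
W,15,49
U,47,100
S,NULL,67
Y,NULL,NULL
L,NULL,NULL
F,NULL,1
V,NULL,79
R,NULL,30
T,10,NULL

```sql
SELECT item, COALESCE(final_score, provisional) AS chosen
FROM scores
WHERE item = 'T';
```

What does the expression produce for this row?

item = T: final_score=10, provisional=NULL.
final_score=10 → 10

10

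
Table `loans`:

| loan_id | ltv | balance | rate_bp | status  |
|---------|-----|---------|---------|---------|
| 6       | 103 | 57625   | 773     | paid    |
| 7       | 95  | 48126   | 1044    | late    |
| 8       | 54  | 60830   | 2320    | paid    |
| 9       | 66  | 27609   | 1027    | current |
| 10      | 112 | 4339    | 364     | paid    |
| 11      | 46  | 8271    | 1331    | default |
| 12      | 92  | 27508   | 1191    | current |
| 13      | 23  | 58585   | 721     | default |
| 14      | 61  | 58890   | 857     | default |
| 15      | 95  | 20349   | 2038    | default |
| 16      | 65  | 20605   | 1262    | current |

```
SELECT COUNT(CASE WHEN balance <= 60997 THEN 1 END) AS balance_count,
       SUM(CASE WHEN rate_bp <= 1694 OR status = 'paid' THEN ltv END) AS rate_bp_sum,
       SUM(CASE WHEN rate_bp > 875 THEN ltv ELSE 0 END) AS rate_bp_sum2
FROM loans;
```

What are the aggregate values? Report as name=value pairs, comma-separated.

[balance_count: balance <= 60997]
loan_id=6: ✓ → 1
loan_id=7: ✓ → 1
loan_id=8: ✓ → 1
loan_id=9: ✓ → 1
loan_id=10: ✓ → 1
loan_id=11: ✓ → 1
loan_id=12: ✓ → 1
loan_id=13: ✓ → 1
loan_id=14: ✓ → 1
loan_id=15: ✓ → 1
loan_id=16: ✓ → 1
balance_count = COUNT(1, 1, 1, 1, 1, 1, 1, 1, 1, 1, 1) = 11
—
[rate_bp_sum: rate_bp <= 1694 OR status = 'paid']
loan_id=6: ✓ → 103
loan_id=7: ✓ → 95
loan_id=8: ✓ → 54
loan_id=9: ✓ → 66
loan_id=10: ✓ → 112
loan_id=11: ✓ → 46
loan_id=12: ✓ → 92
loan_id=13: ✓ → 23
loan_id=14: ✓ → 61
loan_id=15: ✗
loan_id=16: ✓ → 65
rate_bp_sum = 103 + 95 + 54 + 66 + 112 + 46 + 92 + 23 + 61 + 65 = 717
—
[rate_bp_sum2: rate_bp > 875]
loan_id=6: ✗
loan_id=7: ✓ → 95
loan_id=8: ✓ → 54
loan_id=9: ✓ → 66
loan_id=10: ✗
loan_id=11: ✓ → 46
loan_id=12: ✓ → 92
loan_id=13: ✗
loan_id=14: ✗
loan_id=15: ✓ → 95
loan_id=16: ✓ → 65
rate_bp_sum2 = 95 + 54 + 66 + 46 + 92 + 95 + 65 = 513

balance_count=11, rate_bp_sum=717, rate_bp_sum2=513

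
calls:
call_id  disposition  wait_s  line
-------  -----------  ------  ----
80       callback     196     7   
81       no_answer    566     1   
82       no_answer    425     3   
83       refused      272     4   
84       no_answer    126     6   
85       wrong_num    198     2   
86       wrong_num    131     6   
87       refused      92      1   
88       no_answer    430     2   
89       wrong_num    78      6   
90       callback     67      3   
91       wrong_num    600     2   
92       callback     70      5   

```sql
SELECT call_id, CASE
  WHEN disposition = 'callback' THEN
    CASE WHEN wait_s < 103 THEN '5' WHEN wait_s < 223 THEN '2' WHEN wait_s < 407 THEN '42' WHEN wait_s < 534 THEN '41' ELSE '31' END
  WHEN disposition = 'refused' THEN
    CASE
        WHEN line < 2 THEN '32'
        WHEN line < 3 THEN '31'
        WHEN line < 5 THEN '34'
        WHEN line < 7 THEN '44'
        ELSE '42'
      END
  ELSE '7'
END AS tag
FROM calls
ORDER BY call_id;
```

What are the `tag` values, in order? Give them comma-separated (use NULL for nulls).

2, 7, 7, 34, 7, 7, 7, 32, 7, 7, 5, 7, 5

call_id=80: disposition='callback' → inner[wait_s < 223] → 2
call_id=81: disposition='no_answer' → outer ELSE → 7
call_id=82: disposition='no_answer' → outer ELSE → 7
call_id=83: disposition='refused' → inner[line < 5] → 34
call_id=84: disposition='no_answer' → outer ELSE → 7
call_id=85: disposition='wrong_num' → outer ELSE → 7
call_id=86: disposition='wrong_num' → outer ELSE → 7
call_id=87: disposition='refused' → inner[line < 2] → 32
call_id=88: disposition='no_answer' → outer ELSE → 7
call_id=89: disposition='wrong_num' → outer ELSE → 7
call_id=90: disposition='callback' → inner[wait_s < 103] → 5
call_id=91: disposition='wrong_num' → outer ELSE → 7
call_id=92: disposition='callback' → inner[wait_s < 103] → 5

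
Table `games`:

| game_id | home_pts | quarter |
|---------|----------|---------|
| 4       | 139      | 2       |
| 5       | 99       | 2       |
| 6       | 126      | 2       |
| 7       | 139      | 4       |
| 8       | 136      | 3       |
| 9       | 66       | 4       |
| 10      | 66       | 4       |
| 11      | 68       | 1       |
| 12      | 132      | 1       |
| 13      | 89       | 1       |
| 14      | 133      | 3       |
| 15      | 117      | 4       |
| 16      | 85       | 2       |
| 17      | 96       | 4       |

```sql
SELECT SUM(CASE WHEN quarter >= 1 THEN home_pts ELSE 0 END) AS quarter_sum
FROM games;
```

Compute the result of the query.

game_id=4: ✓ → 139
game_id=5: ✓ → 99
game_id=6: ✓ → 126
game_id=7: ✓ → 139
game_id=8: ✓ → 136
game_id=9: ✓ → 66
game_id=10: ✓ → 66
game_id=11: ✓ → 68
game_id=12: ✓ → 132
game_id=13: ✓ → 89
game_id=14: ✓ → 133
game_id=15: ✓ → 117
game_id=16: ✓ → 85
game_id=17: ✓ → 96
quarter_sum = 139 + 99 + 126 + 139 + 136 + 66 + 66 + 68 + 132 + 89 + 133 + 117 + 85 + 96 = 1491

1491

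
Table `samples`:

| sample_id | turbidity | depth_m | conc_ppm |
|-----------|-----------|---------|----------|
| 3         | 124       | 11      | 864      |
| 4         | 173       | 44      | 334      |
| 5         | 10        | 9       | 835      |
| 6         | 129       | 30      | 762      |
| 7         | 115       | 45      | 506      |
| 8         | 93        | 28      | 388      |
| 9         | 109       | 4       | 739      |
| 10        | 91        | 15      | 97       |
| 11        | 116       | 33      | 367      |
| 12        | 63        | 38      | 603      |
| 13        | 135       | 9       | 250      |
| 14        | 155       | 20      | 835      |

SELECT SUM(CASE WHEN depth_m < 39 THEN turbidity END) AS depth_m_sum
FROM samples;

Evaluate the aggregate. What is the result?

1025

sample_id=3: ✓ → 124
sample_id=4: ✗
sample_id=5: ✓ → 10
sample_id=6: ✓ → 129
sample_id=7: ✗
sample_id=8: ✓ → 93
sample_id=9: ✓ → 109
sample_id=10: ✓ → 91
sample_id=11: ✓ → 116
sample_id=12: ✓ → 63
sample_id=13: ✓ → 135
sample_id=14: ✓ → 155
depth_m_sum = 124 + 10 + 129 + 93 + 109 + 91 + 116 + 63 + 135 + 155 = 1025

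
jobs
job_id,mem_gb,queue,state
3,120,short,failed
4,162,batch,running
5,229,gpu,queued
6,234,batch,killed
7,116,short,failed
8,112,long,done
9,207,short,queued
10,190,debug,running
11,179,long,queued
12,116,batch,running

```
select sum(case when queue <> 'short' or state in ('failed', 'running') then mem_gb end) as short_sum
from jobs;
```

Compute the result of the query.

1458

job_id=3: ✓ → 120
job_id=4: ✓ → 162
job_id=5: ✓ → 229
job_id=6: ✓ → 234
job_id=7: ✓ → 116
job_id=8: ✓ → 112
job_id=9: ✗
job_id=10: ✓ → 190
job_id=11: ✓ → 179
job_id=12: ✓ → 116
short_sum = 120 + 162 + 229 + 234 + 116 + 112 + 190 + 179 + 116 = 1458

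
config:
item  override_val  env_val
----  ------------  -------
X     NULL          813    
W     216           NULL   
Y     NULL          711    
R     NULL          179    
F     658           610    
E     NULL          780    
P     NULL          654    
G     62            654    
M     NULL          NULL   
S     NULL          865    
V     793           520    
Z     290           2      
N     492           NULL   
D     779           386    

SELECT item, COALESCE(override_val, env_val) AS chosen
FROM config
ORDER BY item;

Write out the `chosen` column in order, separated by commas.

item=D: override_val=779 → 779
item=E: override_val=NULL, env_val=780 → 780
item=F: override_val=658 → 658
item=G: override_val=62 → 62
item=M: override_val=NULL, env_val=NULL (all NULL) → NULL
item=N: override_val=492 → 492
item=P: override_val=NULL, env_val=654 → 654
item=R: override_val=NULL, env_val=179 → 179
item=S: override_val=NULL, env_val=865 → 865
item=V: override_val=793 → 793
item=W: override_val=216 → 216
item=X: override_val=NULL, env_val=813 → 813
item=Y: override_val=NULL, env_val=711 → 711
item=Z: override_val=290 → 290

779, 780, 658, 62, NULL, 492, 654, 179, 865, 793, 216, 813, 711, 290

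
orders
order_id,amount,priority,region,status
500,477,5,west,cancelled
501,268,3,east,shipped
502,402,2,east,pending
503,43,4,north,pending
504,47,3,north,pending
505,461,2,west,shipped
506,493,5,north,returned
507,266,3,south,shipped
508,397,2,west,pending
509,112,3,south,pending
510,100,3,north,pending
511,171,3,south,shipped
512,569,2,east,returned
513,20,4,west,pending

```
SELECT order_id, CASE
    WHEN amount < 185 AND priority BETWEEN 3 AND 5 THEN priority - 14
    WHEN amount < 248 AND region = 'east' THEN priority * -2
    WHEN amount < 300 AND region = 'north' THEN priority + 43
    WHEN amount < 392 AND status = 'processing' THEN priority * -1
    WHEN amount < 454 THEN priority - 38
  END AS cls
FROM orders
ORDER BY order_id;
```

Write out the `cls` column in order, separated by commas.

NULL, -35, -36, -10, -11, NULL, NULL, -35, -36, -11, -11, -11, NULL, -10

order_id=500: (no match → NULL) → NULL
order_id=501: amount < 454 → -35
order_id=502: amount < 454 → -36
order_id=503: amount < 185 AND priority BETWEEN 3 AND 5 → -10
order_id=504: amount < 185 AND priority BETWEEN 3 AND 5 → -11
order_id=505: (no match → NULL) → NULL
order_id=506: (no match → NULL) → NULL
order_id=507: amount < 454 → -35
order_id=508: amount < 454 → -36
order_id=509: amount < 185 AND priority BETWEEN 3 AND 5 → -11
order_id=510: amount < 185 AND priority BETWEEN 3 AND 5 → -11
order_id=511: amount < 185 AND priority BETWEEN 3 AND 5 → -11
order_id=512: (no match → NULL) → NULL
order_id=513: amount < 185 AND priority BETWEEN 3 AND 5 → -10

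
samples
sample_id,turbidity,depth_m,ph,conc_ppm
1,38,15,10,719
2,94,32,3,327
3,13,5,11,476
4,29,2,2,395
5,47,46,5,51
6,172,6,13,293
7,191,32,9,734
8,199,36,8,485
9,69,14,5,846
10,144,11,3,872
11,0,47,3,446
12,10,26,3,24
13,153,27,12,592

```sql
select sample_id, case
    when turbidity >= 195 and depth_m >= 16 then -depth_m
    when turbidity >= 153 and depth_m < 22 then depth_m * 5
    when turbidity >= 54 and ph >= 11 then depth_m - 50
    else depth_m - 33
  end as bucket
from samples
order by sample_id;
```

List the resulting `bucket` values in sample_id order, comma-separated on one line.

sample_id=1: ELSE → -18
sample_id=2: ELSE → -1
sample_id=3: ELSE → -28
sample_id=4: ELSE → -31
sample_id=5: ELSE → 13
sample_id=6: turbidity >= 153 and depth_m < 22 → 30
sample_id=7: ELSE → -1
sample_id=8: turbidity >= 195 and depth_m >= 16 → -36
sample_id=9: ELSE → -19
sample_id=10: ELSE → -22
sample_id=11: ELSE → 14
sample_id=12: ELSE → -7
sample_id=13: turbidity >= 54 and ph >= 11 → -23

-18, -1, -28, -31, 13, 30, -1, -36, -19, -22, 14, -7, -23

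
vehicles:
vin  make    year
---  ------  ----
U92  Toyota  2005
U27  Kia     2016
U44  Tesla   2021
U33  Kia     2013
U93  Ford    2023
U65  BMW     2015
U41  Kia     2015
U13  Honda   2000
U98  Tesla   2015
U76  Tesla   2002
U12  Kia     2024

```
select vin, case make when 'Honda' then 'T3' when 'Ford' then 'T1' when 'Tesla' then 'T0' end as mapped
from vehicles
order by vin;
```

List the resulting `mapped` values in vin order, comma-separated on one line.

vin=U12: (no match → NULL) → NULL
vin=U13: make='Honda' → T3
vin=U27: (no match → NULL) → NULL
vin=U33: (no match → NULL) → NULL
vin=U41: (no match → NULL) → NULL
vin=U44: make='Tesla' → T0
vin=U65: (no match → NULL) → NULL
vin=U76: make='Tesla' → T0
vin=U92: (no match → NULL) → NULL
vin=U93: make='Ford' → T1
vin=U98: make='Tesla' → T0

NULL, T3, NULL, NULL, NULL, T0, NULL, T0, NULL, T1, T0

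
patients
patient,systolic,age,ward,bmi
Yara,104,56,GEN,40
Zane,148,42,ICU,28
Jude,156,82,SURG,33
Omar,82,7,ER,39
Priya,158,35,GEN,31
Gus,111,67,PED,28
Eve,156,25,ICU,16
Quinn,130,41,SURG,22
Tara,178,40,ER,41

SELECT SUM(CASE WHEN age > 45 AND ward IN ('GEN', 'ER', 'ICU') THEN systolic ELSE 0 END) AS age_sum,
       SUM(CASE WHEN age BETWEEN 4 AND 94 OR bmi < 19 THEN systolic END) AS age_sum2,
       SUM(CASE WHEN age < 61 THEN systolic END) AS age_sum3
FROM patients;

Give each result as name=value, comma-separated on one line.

[age_sum: age > 45 AND ward IN ('GEN', 'ER', 'ICU')]
patient=Yara: ✓ → 104
patient=Zane: ✗
patient=Jude: ✗
patient=Omar: ✗
patient=Priya: ✗
patient=Gus: ✗
patient=Eve: ✗
patient=Quinn: ✗
patient=Tara: ✗
age_sum = 104
—
[age_sum2: age BETWEEN 4 AND 94 OR bmi < 19]
patient=Yara: ✓ → 104
patient=Zane: ✓ → 148
patient=Jude: ✓ → 156
patient=Omar: ✓ → 82
patient=Priya: ✓ → 158
patient=Gus: ✓ → 111
patient=Eve: ✓ → 156
patient=Quinn: ✓ → 130
patient=Tara: ✓ → 178
age_sum2 = 104 + 148 + 156 + 82 + 158 + 111 + 156 + 130 + 178 = 1223
—
[age_sum3: age < 61]
patient=Yara: ✓ → 104
patient=Zane: ✓ → 148
patient=Jude: ✗
patient=Omar: ✓ → 82
patient=Priya: ✓ → 158
patient=Gus: ✗
patient=Eve: ✓ → 156
patient=Quinn: ✓ → 130
patient=Tara: ✓ → 178
age_sum3 = 104 + 148 + 82 + 158 + 156 + 130 + 178 = 956

age_sum=104, age_sum2=1223, age_sum3=956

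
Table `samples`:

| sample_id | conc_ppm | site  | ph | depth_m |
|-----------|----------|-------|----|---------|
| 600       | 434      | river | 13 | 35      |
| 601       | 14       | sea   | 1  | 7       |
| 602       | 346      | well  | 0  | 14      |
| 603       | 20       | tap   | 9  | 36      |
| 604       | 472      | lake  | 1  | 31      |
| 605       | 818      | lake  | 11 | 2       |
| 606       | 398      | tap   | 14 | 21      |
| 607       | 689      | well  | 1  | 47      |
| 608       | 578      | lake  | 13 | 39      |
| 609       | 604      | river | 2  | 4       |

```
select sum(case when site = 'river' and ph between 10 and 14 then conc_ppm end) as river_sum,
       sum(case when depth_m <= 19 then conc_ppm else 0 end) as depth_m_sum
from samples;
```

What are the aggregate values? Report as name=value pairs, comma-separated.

river_sum=434, depth_m_sum=1782

[river_sum: site = 'river' and ph between 10 and 14]
sample_id=600: ✓ → 434
sample_id=601: ✗
sample_id=602: ✗
sample_id=603: ✗
sample_id=604: ✗
sample_id=605: ✗
sample_id=606: ✗
sample_id=607: ✗
sample_id=608: ✗
sample_id=609: ✗
river_sum = 434
—
[depth_m_sum: depth_m <= 19]
sample_id=600: ✗
sample_id=601: ✓ → 14
sample_id=602: ✓ → 346
sample_id=603: ✗
sample_id=604: ✗
sample_id=605: ✓ → 818
sample_id=606: ✗
sample_id=607: ✗
sample_id=608: ✗
sample_id=609: ✓ → 604
depth_m_sum = 14 + 346 + 818 + 604 = 1782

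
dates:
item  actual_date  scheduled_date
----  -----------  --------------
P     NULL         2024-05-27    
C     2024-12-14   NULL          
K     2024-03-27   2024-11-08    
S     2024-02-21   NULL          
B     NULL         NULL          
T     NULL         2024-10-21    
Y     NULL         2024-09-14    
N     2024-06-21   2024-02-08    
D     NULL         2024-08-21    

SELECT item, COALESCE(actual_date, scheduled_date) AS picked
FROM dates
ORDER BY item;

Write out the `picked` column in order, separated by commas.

NULL, 2024-12-14, 2024-08-21, 2024-03-27, 2024-06-21, 2024-05-27, 2024-02-21, 2024-10-21, 2024-09-14

item=B: actual_date=NULL, scheduled_date=NULL (all NULL) → NULL
item=C: actual_date=2024-12-14 → 2024-12-14
item=D: actual_date=NULL, scheduled_date=2024-08-21 → 2024-08-21
item=K: actual_date=2024-03-27 → 2024-03-27
item=N: actual_date=2024-06-21 → 2024-06-21
item=P: actual_date=NULL, scheduled_date=2024-05-27 → 2024-05-27
item=S: actual_date=2024-02-21 → 2024-02-21
item=T: actual_date=NULL, scheduled_date=2024-10-21 → 2024-10-21
item=Y: actual_date=NULL, scheduled_date=2024-09-14 → 2024-09-14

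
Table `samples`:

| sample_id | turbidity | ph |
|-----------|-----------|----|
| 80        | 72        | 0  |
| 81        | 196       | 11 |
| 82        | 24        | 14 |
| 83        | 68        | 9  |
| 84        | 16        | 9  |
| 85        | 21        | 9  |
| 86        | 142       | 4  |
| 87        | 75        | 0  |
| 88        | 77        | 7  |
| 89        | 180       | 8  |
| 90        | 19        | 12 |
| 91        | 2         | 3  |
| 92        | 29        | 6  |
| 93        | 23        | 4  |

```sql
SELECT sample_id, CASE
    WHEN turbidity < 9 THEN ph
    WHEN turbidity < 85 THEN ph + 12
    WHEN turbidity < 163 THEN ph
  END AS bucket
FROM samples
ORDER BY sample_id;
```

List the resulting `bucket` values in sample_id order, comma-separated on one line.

12, NULL, 26, 21, 21, 21, 4, 12, 19, NULL, 24, 3, 18, 16

sample_id=80: turbidity < 85 → 12
sample_id=81: (no match → NULL) → NULL
sample_id=82: turbidity < 85 → 26
sample_id=83: turbidity < 85 → 21
sample_id=84: turbidity < 85 → 21
sample_id=85: turbidity < 85 → 21
sample_id=86: turbidity < 163 → 4
sample_id=87: turbidity < 85 → 12
sample_id=88: turbidity < 85 → 19
sample_id=89: (no match → NULL) → NULL
sample_id=90: turbidity < 85 → 24
sample_id=91: turbidity < 9 → 3
sample_id=92: turbidity < 85 → 18
sample_id=93: turbidity < 85 → 16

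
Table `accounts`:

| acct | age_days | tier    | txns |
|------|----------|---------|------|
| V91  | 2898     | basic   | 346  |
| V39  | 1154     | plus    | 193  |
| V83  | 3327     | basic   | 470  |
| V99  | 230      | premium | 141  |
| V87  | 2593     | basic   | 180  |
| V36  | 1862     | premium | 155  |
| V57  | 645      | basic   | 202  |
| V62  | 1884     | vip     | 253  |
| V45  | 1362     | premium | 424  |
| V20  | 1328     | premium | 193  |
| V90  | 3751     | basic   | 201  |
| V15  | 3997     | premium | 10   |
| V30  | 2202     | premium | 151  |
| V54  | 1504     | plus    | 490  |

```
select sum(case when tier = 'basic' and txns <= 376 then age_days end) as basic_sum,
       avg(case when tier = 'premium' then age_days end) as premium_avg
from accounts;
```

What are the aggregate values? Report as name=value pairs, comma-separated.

basic_sum=9887, premium_avg=1830.1666666667

[basic_sum: tier = 'basic' and txns <= 376]
acct=V91: ✓ → 2898
acct=V39: ✗
acct=V83: ✗
acct=V99: ✗
acct=V87: ✓ → 2593
acct=V36: ✗
acct=V57: ✓ → 645
acct=V62: ✗
acct=V45: ✗
acct=V20: ✗
acct=V90: ✓ → 3751
acct=V15: ✗
acct=V30: ✗
acct=V54: ✗
basic_sum = 2898 + 2593 + 645 + 3751 = 9887
—
[premium_avg: tier = 'premium']
acct=V91: ✗
acct=V39: ✗
acct=V83: ✗
acct=V99: ✓ → 230
acct=V87: ✗
acct=V36: ✓ → 1862
acct=V57: ✗
acct=V62: ✗
acct=V45: ✓ → 1362
acct=V20: ✓ → 1328
acct=V90: ✗
acct=V15: ✓ → 3997
acct=V30: ✓ → 2202
acct=V54: ✗
premium_avg = (230 + 1862 + 1362 + 1328 + 3997 + 2202) / 6 = 1830.1666666667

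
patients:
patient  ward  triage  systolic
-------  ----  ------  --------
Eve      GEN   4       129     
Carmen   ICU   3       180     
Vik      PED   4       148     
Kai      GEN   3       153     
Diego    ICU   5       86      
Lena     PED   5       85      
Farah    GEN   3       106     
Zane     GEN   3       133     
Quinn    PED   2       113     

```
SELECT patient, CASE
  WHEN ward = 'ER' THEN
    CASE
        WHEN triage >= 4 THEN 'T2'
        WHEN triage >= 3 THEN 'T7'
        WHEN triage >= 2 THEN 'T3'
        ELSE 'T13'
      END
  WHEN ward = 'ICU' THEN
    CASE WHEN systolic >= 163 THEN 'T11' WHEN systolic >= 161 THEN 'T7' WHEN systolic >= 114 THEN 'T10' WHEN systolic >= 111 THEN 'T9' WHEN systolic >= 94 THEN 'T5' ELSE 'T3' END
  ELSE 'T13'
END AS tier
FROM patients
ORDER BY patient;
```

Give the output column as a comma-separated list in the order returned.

patient=Carmen: ward='ICU' → inner[systolic >= 163] → T11
patient=Diego: ward='ICU' → inner[ELSE] → T3
patient=Eve: ward='GEN' → outer ELSE → T13
patient=Farah: ward='GEN' → outer ELSE → T13
patient=Kai: ward='GEN' → outer ELSE → T13
patient=Lena: ward='PED' → outer ELSE → T13
patient=Quinn: ward='PED' → outer ELSE → T13
patient=Vik: ward='PED' → outer ELSE → T13
patient=Zane: ward='GEN' → outer ELSE → T13

T11, T3, T13, T13, T13, T13, T13, T13, T13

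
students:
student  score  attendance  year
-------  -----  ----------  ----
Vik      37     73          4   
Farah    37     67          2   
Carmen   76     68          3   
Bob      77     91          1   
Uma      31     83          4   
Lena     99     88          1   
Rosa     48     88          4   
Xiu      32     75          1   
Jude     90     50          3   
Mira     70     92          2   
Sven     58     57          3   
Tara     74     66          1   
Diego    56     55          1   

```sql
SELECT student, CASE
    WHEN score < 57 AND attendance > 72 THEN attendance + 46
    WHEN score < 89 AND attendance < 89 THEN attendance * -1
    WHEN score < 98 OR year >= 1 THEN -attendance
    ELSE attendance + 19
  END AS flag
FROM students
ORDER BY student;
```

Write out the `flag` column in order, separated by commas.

-91, -68, -55, -67, -50, -88, -92, 134, -57, -66, 129, 119, 121

student=Bob: score < 98 OR year >= 1 → -91
student=Carmen: score < 89 AND attendance < 89 → -68
student=Diego: score < 89 AND attendance < 89 → -55
student=Farah: score < 89 AND attendance < 89 → -67
student=Jude: score < 98 OR year >= 1 → -50
student=Lena: score < 98 OR year >= 1 → -88
student=Mira: score < 98 OR year >= 1 → -92
student=Rosa: score < 57 AND attendance > 72 → 134
student=Sven: score < 89 AND attendance < 89 → -57
student=Tara: score < 89 AND attendance < 89 → -66
student=Uma: score < 57 AND attendance > 72 → 129
student=Vik: score < 57 AND attendance > 72 → 119
student=Xiu: score < 57 AND attendance > 72 → 121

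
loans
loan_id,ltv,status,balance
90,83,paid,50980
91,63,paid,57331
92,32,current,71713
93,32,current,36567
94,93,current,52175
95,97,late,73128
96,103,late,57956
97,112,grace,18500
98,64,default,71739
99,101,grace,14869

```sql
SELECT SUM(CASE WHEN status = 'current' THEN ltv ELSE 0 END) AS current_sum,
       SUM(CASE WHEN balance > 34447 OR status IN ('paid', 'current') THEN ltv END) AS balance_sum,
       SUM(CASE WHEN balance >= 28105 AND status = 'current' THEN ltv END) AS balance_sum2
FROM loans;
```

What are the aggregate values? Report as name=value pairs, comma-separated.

current_sum=157, balance_sum=567, balance_sum2=157

[current_sum: status = 'current']
loan_id=90: ✗
loan_id=91: ✗
loan_id=92: ✓ → 32
loan_id=93: ✓ → 32
loan_id=94: ✓ → 93
loan_id=95: ✗
loan_id=96: ✗
loan_id=97: ✗
loan_id=98: ✗
loan_id=99: ✗
current_sum = 32 + 32 + 93 = 157
—
[balance_sum: balance > 34447 OR status IN ('paid', 'current')]
loan_id=90: ✓ → 83
loan_id=91: ✓ → 63
loan_id=92: ✓ → 32
loan_id=93: ✓ → 32
loan_id=94: ✓ → 93
loan_id=95: ✓ → 97
loan_id=96: ✓ → 103
loan_id=97: ✗
loan_id=98: ✓ → 64
loan_id=99: ✗
balance_sum = 83 + 63 + 32 + 32 + 93 + 97 + 103 + 64 = 567
—
[balance_sum2: balance >= 28105 AND status = 'current']
loan_id=90: ✗
loan_id=91: ✗
loan_id=92: ✓ → 32
loan_id=93: ✓ → 32
loan_id=94: ✓ → 93
loan_id=95: ✗
loan_id=96: ✗
loan_id=97: ✗
loan_id=98: ✗
loan_id=99: ✗
balance_sum2 = 32 + 32 + 93 = 157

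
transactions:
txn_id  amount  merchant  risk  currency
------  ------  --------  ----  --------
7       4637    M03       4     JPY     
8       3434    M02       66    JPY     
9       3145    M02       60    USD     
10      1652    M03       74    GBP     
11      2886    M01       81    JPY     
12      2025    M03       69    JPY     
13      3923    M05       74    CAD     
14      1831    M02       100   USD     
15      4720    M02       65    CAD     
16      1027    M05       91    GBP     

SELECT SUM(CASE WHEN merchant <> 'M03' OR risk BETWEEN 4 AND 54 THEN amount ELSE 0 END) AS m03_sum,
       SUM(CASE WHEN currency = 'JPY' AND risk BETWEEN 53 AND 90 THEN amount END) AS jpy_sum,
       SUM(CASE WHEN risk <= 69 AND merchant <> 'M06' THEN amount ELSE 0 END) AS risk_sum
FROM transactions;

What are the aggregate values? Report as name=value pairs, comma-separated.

[m03_sum: merchant <> 'M03' OR risk BETWEEN 4 AND 54]
txn_id=7: ✓ → 4637
txn_id=8: ✓ → 3434
txn_id=9: ✓ → 3145
txn_id=10: ✗
txn_id=11: ✓ → 2886
txn_id=12: ✗
txn_id=13: ✓ → 3923
txn_id=14: ✓ → 1831
txn_id=15: ✓ → 4720
txn_id=16: ✓ → 1027
m03_sum = 4637 + 3434 + 3145 + 2886 + 3923 + 1831 + 4720 + 1027 = 25603
—
[jpy_sum: currency = 'JPY' AND risk BETWEEN 53 AND 90]
txn_id=7: ✗
txn_id=8: ✓ → 3434
txn_id=9: ✗
txn_id=10: ✗
txn_id=11: ✓ → 2886
txn_id=12: ✓ → 2025
txn_id=13: ✗
txn_id=14: ✗
txn_id=15: ✗
txn_id=16: ✗
jpy_sum = 3434 + 2886 + 2025 = 8345
—
[risk_sum: risk <= 69 AND merchant <> 'M06']
txn_id=7: ✓ → 4637
txn_id=8: ✓ → 3434
txn_id=9: ✓ → 3145
txn_id=10: ✗
txn_id=11: ✗
txn_id=12: ✓ → 2025
txn_id=13: ✗
txn_id=14: ✗
txn_id=15: ✓ → 4720
txn_id=16: ✗
risk_sum = 4637 + 3434 + 3145 + 2025 + 4720 = 17961

m03_sum=25603, jpy_sum=8345, risk_sum=17961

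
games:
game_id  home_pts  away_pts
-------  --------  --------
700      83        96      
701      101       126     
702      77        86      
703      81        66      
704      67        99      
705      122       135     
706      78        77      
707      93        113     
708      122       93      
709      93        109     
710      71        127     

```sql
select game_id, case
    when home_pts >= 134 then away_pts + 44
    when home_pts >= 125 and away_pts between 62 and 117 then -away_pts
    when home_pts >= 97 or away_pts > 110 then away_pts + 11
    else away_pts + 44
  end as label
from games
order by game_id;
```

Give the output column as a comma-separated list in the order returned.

140, 137, 130, 110, 143, 146, 121, 124, 104, 153, 138

game_id=700: ELSE → 140
game_id=701: home_pts >= 97 or away_pts > 110 → 137
game_id=702: ELSE → 130
game_id=703: ELSE → 110
game_id=704: ELSE → 143
game_id=705: home_pts >= 97 or away_pts > 110 → 146
game_id=706: ELSE → 121
game_id=707: home_pts >= 97 or away_pts > 110 → 124
game_id=708: home_pts >= 97 or away_pts > 110 → 104
game_id=709: ELSE → 153
game_id=710: home_pts >= 97 or away_pts > 110 → 138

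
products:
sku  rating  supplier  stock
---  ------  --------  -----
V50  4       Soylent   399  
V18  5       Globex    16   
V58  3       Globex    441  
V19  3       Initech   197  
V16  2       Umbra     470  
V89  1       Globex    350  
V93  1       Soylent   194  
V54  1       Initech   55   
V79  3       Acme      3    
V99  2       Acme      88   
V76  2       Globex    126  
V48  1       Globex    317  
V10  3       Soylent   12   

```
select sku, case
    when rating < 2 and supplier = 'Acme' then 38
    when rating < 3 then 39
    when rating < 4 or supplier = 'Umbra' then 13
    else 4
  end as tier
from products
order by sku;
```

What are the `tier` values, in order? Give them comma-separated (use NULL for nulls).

sku=V10: rating < 4 or supplier = 'Umbra' → 13
sku=V16: rating < 3 → 39
sku=V18: ELSE → 4
sku=V19: rating < 4 or supplier = 'Umbra' → 13
sku=V48: rating < 3 → 39
sku=V50: ELSE → 4
sku=V54: rating < 3 → 39
sku=V58: rating < 4 or supplier = 'Umbra' → 13
sku=V76: rating < 3 → 39
sku=V79: rating < 4 or supplier = 'Umbra' → 13
sku=V89: rating < 3 → 39
sku=V93: rating < 3 → 39
sku=V99: rating < 3 → 39

13, 39, 4, 13, 39, 4, 39, 13, 39, 13, 39, 39, 39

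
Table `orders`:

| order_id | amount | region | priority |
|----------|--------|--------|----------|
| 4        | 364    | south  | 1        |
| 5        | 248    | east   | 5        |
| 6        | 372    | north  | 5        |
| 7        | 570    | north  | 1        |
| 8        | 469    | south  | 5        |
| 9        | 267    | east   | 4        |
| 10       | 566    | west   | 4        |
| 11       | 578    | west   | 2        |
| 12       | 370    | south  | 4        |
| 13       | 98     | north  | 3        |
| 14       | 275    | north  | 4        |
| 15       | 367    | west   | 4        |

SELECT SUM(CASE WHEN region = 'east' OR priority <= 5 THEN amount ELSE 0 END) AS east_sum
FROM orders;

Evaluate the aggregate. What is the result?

order_id=4: ✓ → 364
order_id=5: ✓ → 248
order_id=6: ✓ → 372
order_id=7: ✓ → 570
order_id=8: ✓ → 469
order_id=9: ✓ → 267
order_id=10: ✓ → 566
order_id=11: ✓ → 578
order_id=12: ✓ → 370
order_id=13: ✓ → 98
order_id=14: ✓ → 275
order_id=15: ✓ → 367
east_sum = 364 + 248 + 372 + 570 + 469 + 267 + 566 + 578 + 370 + 98 + 275 + 367 = 4544

4544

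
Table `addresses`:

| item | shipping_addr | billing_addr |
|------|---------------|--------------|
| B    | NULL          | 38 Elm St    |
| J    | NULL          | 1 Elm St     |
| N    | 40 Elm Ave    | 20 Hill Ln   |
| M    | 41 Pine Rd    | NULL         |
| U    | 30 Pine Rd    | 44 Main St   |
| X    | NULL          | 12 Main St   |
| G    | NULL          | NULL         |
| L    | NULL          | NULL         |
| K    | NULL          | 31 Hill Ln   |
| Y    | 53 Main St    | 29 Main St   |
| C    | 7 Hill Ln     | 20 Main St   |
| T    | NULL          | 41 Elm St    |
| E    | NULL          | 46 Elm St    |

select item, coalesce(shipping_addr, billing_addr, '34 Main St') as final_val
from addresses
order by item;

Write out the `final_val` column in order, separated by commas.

38 Elm St, 7 Hill Ln, 46 Elm St, 34 Main St, 1 Elm St, 31 Hill Ln, 34 Main St, 41 Pine Rd, 40 Elm Ave, 41 Elm St, 30 Pine Rd, 12 Main St, 53 Main St

item=B: shipping_addr=NULL, billing_addr=38 Elm St → 38 Elm St
item=C: shipping_addr=7 Hill Ln → 7 Hill Ln
item=E: shipping_addr=NULL, billing_addr=46 Elm St → 46 Elm St
item=G: shipping_addr=NULL, billing_addr=NULL, → literal 34 Main St → 34 Main St
item=J: shipping_addr=NULL, billing_addr=1 Elm St → 1 Elm St
item=K: shipping_addr=NULL, billing_addr=31 Hill Ln → 31 Hill Ln
item=L: shipping_addr=NULL, billing_addr=NULL, → literal 34 Main St → 34 Main St
item=M: shipping_addr=41 Pine Rd → 41 Pine Rd
item=N: shipping_addr=40 Elm Ave → 40 Elm Ave
item=T: shipping_addr=NULL, billing_addr=41 Elm St → 41 Elm St
item=U: shipping_addr=30 Pine Rd → 30 Pine Rd
item=X: shipping_addr=NULL, billing_addr=12 Main St → 12 Main St
item=Y: shipping_addr=53 Main St → 53 Main St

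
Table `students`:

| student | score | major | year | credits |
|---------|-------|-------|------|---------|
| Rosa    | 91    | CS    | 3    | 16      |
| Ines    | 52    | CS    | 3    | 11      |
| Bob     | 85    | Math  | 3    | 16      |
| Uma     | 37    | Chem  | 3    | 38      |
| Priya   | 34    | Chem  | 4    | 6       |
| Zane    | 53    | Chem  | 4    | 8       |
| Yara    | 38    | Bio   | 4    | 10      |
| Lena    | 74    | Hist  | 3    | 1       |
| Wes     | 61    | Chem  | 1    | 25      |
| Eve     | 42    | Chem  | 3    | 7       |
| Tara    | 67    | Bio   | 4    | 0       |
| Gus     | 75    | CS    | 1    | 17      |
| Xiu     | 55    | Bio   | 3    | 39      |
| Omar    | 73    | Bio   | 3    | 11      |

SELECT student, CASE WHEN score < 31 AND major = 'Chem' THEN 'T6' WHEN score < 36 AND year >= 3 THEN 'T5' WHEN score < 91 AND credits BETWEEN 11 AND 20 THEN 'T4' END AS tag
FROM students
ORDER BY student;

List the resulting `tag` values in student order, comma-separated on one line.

T4, NULL, T4, T4, NULL, T4, T5, NULL, NULL, NULL, NULL, NULL, NULL, NULL

student=Bob: score < 91 AND credits BETWEEN 11 AND 20 → T4
student=Eve: (no match → NULL) → NULL
student=Gus: score < 91 AND credits BETWEEN 11 AND 20 → T4
student=Ines: score < 91 AND credits BETWEEN 11 AND 20 → T4
student=Lena: (no match → NULL) → NULL
student=Omar: score < 91 AND credits BETWEEN 11 AND 20 → T4
student=Priya: score < 36 AND year >= 3 → T5
student=Rosa: (no match → NULL) → NULL
student=Tara: (no match → NULL) → NULL
student=Uma: (no match → NULL) → NULL
student=Wes: (no match → NULL) → NULL
student=Xiu: (no match → NULL) → NULL
student=Yara: (no match → NULL) → NULL
student=Zane: (no match → NULL) → NULL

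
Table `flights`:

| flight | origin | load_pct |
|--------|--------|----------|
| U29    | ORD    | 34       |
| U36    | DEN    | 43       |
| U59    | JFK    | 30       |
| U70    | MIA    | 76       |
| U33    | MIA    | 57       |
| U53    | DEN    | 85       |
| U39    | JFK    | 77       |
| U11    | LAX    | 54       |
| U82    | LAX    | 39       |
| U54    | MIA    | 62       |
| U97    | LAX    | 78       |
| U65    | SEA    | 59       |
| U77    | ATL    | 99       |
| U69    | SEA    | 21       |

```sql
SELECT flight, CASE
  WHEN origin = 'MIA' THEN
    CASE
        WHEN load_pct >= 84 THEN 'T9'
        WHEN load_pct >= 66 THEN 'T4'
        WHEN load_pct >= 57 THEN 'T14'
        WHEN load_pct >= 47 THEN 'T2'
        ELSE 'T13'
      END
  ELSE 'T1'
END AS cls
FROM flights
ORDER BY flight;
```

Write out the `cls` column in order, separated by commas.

flight=U11: origin='LAX' → outer ELSE → T1
flight=U29: origin='ORD' → outer ELSE → T1
flight=U33: origin='MIA' → inner[load_pct >= 57] → T14
flight=U36: origin='DEN' → outer ELSE → T1
flight=U39: origin='JFK' → outer ELSE → T1
flight=U53: origin='DEN' → outer ELSE → T1
flight=U54: origin='MIA' → inner[load_pct >= 57] → T14
flight=U59: origin='JFK' → outer ELSE → T1
flight=U65: origin='SEA' → outer ELSE → T1
flight=U69: origin='SEA' → outer ELSE → T1
flight=U70: origin='MIA' → inner[load_pct >= 66] → T4
flight=U77: origin='ATL' → outer ELSE → T1
flight=U82: origin='LAX' → outer ELSE → T1
flight=U97: origin='LAX' → outer ELSE → T1

T1, T1, T14, T1, T1, T1, T14, T1, T1, T1, T4, T1, T1, T1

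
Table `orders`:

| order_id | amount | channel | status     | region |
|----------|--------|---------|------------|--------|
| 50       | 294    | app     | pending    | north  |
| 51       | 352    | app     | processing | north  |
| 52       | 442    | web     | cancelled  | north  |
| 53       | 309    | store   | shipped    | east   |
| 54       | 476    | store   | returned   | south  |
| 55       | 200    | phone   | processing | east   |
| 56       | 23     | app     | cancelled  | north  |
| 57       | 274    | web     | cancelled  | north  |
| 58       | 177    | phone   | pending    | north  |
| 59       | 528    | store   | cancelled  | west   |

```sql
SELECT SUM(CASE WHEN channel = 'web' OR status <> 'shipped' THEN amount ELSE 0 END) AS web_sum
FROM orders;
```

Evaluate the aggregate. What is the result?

2766

order_id=50: ✓ → 294
order_id=51: ✓ → 352
order_id=52: ✓ → 442
order_id=53: ✗
order_id=54: ✓ → 476
order_id=55: ✓ → 200
order_id=56: ✓ → 23
order_id=57: ✓ → 274
order_id=58: ✓ → 177
order_id=59: ✓ → 528
web_sum = 294 + 352 + 442 + 476 + 200 + 23 + 274 + 177 + 528 = 2766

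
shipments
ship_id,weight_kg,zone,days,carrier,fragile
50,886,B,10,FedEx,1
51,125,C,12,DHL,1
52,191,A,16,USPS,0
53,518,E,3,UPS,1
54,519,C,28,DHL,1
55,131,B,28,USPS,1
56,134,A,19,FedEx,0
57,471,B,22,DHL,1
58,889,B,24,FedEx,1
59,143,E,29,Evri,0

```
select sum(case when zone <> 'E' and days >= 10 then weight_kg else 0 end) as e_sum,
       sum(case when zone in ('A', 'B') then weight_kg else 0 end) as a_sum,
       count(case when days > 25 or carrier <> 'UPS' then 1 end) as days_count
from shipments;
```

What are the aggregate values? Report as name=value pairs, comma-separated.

e_sum=3346, a_sum=2702, days_count=9

[e_sum: zone <> 'E' and days >= 10]
ship_id=50: ✓ → 886
ship_id=51: ✓ → 125
ship_id=52: ✓ → 191
ship_id=53: ✗
ship_id=54: ✓ → 519
ship_id=55: ✓ → 131
ship_id=56: ✓ → 134
ship_id=57: ✓ → 471
ship_id=58: ✓ → 889
ship_id=59: ✗
e_sum = 886 + 125 + 191 + 519 + 131 + 134 + 471 + 889 = 3346
—
[a_sum: zone in ('A', 'B')]
ship_id=50: ✓ → 886
ship_id=51: ✗
ship_id=52: ✓ → 191
ship_id=53: ✗
ship_id=54: ✗
ship_id=55: ✓ → 131
ship_id=56: ✓ → 134
ship_id=57: ✓ → 471
ship_id=58: ✓ → 889
ship_id=59: ✗
a_sum = 886 + 191 + 131 + 134 + 471 + 889 = 2702
—
[days_count: days > 25 or carrier <> 'UPS']
ship_id=50: ✓ → 1
ship_id=51: ✓ → 1
ship_id=52: ✓ → 1
ship_id=53: ✗
ship_id=54: ✓ → 1
ship_id=55: ✓ → 1
ship_id=56: ✓ → 1
ship_id=57: ✓ → 1
ship_id=58: ✓ → 1
ship_id=59: ✓ → 1
days_count = COUNT(1, 1, 1, 1, 1, 1, 1, 1, 1) = 9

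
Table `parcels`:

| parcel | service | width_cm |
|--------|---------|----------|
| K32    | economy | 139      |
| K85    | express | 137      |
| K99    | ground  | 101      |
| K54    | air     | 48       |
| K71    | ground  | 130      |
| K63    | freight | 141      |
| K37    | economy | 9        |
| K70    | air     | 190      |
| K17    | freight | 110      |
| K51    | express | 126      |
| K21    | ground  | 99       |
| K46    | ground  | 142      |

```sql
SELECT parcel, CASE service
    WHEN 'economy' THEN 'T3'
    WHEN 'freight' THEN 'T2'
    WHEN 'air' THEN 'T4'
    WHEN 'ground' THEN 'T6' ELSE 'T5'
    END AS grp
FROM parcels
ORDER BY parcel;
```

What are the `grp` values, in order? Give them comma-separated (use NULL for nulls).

T2, T6, T3, T3, T6, T5, T4, T2, T4, T6, T5, T6

parcel=K17: service='freight' → T2
parcel=K21: service='ground' → T6
parcel=K32: service='economy' → T3
parcel=K37: service='economy' → T3
parcel=K46: service='ground' → T6
parcel=K51: ELSE → T5
parcel=K54: service='air' → T4
parcel=K63: service='freight' → T2
parcel=K70: service='air' → T4
parcel=K71: service='ground' → T6
parcel=K85: ELSE → T5
parcel=K99: service='ground' → T6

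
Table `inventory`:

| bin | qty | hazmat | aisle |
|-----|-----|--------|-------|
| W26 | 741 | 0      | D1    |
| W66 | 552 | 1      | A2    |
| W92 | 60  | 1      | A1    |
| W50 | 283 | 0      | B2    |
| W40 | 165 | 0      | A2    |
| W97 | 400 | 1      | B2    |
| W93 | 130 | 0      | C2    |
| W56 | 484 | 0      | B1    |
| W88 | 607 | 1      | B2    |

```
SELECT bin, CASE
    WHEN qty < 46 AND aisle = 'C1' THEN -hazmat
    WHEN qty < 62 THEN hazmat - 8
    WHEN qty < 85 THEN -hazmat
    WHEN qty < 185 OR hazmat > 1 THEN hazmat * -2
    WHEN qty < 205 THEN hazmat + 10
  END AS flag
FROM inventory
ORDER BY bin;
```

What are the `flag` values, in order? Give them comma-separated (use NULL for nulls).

bin=W26: (no match → NULL) → NULL
bin=W40: qty < 185 OR hazmat > 1 → 0
bin=W50: (no match → NULL) → NULL
bin=W56: (no match → NULL) → NULL
bin=W66: (no match → NULL) → NULL
bin=W88: (no match → NULL) → NULL
bin=W92: qty < 62 → -7
bin=W93: qty < 185 OR hazmat > 1 → 0
bin=W97: (no match → NULL) → NULL

NULL, 0, NULL, NULL, NULL, NULL, -7, 0, NULL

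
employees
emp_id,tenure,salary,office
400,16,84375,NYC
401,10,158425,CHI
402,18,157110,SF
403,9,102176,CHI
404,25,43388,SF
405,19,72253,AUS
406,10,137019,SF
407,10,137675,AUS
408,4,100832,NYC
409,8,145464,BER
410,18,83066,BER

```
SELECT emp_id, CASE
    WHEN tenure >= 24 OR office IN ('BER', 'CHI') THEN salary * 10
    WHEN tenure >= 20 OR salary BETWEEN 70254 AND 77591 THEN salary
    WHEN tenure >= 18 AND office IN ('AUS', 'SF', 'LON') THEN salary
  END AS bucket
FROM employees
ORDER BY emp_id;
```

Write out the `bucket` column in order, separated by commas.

emp_id=400: (no match → NULL) → NULL
emp_id=401: tenure >= 24 OR office IN ('BER', 'CHI') → 1584250
emp_id=402: tenure >= 18 AND office IN ('AUS', 'SF', 'LON') → 157110
emp_id=403: tenure >= 24 OR office IN ('BER', 'CHI') → 1021760
emp_id=404: tenure >= 24 OR office IN ('BER', 'CHI') → 433880
emp_id=405: tenure >= 20 OR salary BETWEEN 70254 AND 77591 → 72253
emp_id=406: (no match → NULL) → NULL
emp_id=407: (no match → NULL) → NULL
emp_id=408: (no match → NULL) → NULL
emp_id=409: tenure >= 24 OR office IN ('BER', 'CHI') → 1454640
emp_id=410: tenure >= 24 OR office IN ('BER', 'CHI') → 830660

NULL, 1584250, 157110, 1021760, 433880, 72253, NULL, NULL, NULL, 1454640, 830660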